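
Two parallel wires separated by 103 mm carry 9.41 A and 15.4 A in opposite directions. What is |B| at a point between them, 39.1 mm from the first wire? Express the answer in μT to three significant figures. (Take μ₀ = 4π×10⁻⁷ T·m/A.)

Each long wire gives B = μ₀I/(2πd). Distances are d₁ = 0.0391 m and d₂ = 0.0639 m.
B₁ = 4.81×10⁻⁵ T, B₂ = 4.82×10⁻⁵ T.
Between antiparallel currents both contributions point the same way, so they add. B = B₁ + B₂ = 4.81×10⁻⁵ + 4.82×10⁻⁵ = 9.63×10⁻⁵ T.

B ≈ 96.3 μT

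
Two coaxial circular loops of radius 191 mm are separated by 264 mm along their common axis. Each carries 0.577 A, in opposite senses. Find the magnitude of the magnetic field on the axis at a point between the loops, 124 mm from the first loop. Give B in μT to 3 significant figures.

B ≈ 0.124 μT

Each loop contributes B = μ₀IR²/[2(R²+z²)^(3/2)] on the axis, with z measured from that loop.
Loop 1 (z = 0.124 m): B₁ = 1.12×10⁻⁶ T. Loop 2 (z = 0.14 m): B₂ = 9.96×10⁻⁷ T.
The fields oppose: B = |B₁ − B₂| = 1.24×10⁻⁷ T.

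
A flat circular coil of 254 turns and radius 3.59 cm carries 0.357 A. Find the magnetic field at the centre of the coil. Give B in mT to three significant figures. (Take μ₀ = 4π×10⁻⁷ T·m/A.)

For an N-turn flat coil, B = Nμ₀I/(2R) with R = 0.0359 m.
B = 254 × 6.25×10⁻⁶ T = 1.59×10⁻³ T.

B ≈ 1.59 mT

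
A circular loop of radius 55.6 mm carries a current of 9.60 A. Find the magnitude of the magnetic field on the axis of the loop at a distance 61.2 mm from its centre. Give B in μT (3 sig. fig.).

On the axis of a circular loop, B = μ₀IR² / [2(R²+z²)^(3/2)].
R² + z² = (0.0556)² + (0.0612)² = 0.006837 m², and (R²+z²)^(3/2) = 5.65×10⁻⁴ m³.
B = (4π×10⁻⁷ × 9.60 × 0.003091) / (2 × 5.65×10⁻⁴) = 3.30×10⁻⁵ T.

B ≈ 33.0 μT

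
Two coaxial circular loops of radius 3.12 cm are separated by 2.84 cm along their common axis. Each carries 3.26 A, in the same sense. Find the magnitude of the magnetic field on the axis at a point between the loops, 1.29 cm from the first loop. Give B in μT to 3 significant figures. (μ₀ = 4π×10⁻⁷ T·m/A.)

Each loop contributes B = μ₀IR²/[2(R²+z²)^(3/2)] on the axis, with z measured from that loop.
Loop 1 (z = 0.0129 m): B₁ = 5.18×10⁻⁵ T. Loop 2 (z = 0.0155 m): B₂ = 4.72×10⁻⁵ T.
The fields add: B = B₁ + B₂ = 9.90×10⁻⁵ T.

B ≈ 99.0 μT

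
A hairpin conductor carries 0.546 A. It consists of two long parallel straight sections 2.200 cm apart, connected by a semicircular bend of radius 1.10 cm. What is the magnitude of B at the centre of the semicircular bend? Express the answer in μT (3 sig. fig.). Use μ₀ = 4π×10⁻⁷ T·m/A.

B ≈ 25.5 μT

The semicircular arc contributes B_arc = μ₀I·π/(4πR) = μ₀I/(4R) = 1.56×10⁻⁵ T.
Each semi-infinite lead is at perpendicular distance R = 0.011 m from the centre, with the perpendicular foot at its near end, so it contributes μ₀I/(4πR); both point the same way, together 9.93×10⁻⁶ T.
Arc and leads all point the same direction: B = 1.56×10⁻⁵ + 9.93×10⁻⁶ = 2.55×10⁻⁵ T.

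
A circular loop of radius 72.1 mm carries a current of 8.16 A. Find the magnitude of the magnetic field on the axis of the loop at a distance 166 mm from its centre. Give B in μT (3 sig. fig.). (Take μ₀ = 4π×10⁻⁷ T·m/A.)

On the axis of a circular loop, B = μ₀IR² / [2(R²+z²)^(3/2)].
R² + z² = (0.0721)² + (0.166)² = 0.03275 m², and (R²+z²)^(3/2) = 5.93×10⁻³ m³.
B = (4π×10⁻⁷ × 8.16 × 0.005198) / (2 × 5.93×10⁻³) = 4.50×10⁻⁶ T.

B ≈ 4.50 μT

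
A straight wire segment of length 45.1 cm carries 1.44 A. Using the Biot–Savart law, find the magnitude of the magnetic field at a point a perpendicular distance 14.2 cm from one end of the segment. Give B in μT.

B ≈ 0.967 μT

For a finite straight segment, B = (μ₀I/4πd)(sinθ₁ + sinθ₂), where θ₁, θ₂ are the angles from the perpendicular to each end.
The perpendicular foot is at one end, so the two end-offsets along the wire are 0 and L = 0.451 m.
sinθ₁ = 0/√(0²+0.142²) = 0.0000; sinθ₂ = 0.451/√(0.451²+0.142²) = 0.9538.
B = (4π×10⁻⁷ × 1.44) / (4π × 0.142) × (0.0000 + 0.9538) = 9.67×10⁻⁷ T.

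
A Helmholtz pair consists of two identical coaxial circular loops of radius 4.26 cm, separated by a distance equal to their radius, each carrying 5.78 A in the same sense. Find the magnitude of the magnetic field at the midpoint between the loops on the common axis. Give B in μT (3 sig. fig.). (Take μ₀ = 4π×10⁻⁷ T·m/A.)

B ≈ 122 μT

Each loop contributes B = μ₀IR²/[2(R²+z²)^(3/2)] on the axis, with z measured from that loop.
Loop 1 (z = 0.0213 m): B₁ = 6.10×10⁻⁵ T. Loop 2 (z = 0.0213 m): B₂ = 6.10×10⁻⁵ T.
The fields add: B = B₁ + B₂ = 1.22×10⁻⁴ T.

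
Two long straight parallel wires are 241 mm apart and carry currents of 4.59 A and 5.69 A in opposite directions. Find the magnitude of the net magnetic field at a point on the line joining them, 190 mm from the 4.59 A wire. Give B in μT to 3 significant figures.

B ≈ 27.1 μT

Each long wire gives B = μ₀I/(2πd). Distances are d₁ = 0.19 m and d₂ = 0.051 m.
B₁ = 4.83×10⁻⁶ T, B₂ = 2.23×10⁻⁵ T.
Between antiparallel currents both contributions point the same way, so they add. B = B₁ + B₂ = 4.83×10⁻⁶ + 2.23×10⁻⁵ = 2.71×10⁻⁵ T.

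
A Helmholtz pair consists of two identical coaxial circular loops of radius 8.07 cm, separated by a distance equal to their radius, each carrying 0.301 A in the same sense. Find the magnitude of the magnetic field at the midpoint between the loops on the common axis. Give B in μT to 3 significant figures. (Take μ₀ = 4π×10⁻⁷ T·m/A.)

Each loop contributes B = μ₀IR²/[2(R²+z²)^(3/2)] on the axis, with z measured from that loop.
Loop 1 (z = 0.04035 m): B₁ = 1.68×10⁻⁶ T. Loop 2 (z = 0.04035 m): B₂ = 1.68×10⁻⁶ T.
The fields add: B = B₁ + B₂ = 3.35×10⁻⁶ T.

B ≈ 3.35 μT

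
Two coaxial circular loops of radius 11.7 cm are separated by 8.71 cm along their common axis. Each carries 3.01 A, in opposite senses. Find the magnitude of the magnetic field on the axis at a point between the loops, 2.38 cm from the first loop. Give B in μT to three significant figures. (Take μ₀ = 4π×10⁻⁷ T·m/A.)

Each loop contributes B = μ₀IR²/[2(R²+z²)^(3/2)] on the axis, with z measured from that loop.
Loop 1 (z = 0.0238 m): B₁ = 1.52×10⁻⁵ T. Loop 2 (z = 0.0633 m): B₂ = 1.10×10⁻⁵ T.
The fields oppose: B = |B₁ − B₂| = 4.21×10⁻⁶ T.

B ≈ 4.21 μT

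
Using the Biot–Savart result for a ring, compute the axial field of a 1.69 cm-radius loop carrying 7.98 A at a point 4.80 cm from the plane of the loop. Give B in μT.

B ≈ 10.9 μT

On the axis of a circular loop, B = μ₀IR² / [2(R²+z²)^(3/2)].
R² + z² = (0.0169)² + (0.048)² = 0.00259 m², and (R²+z²)^(3/2) = 1.32×10⁻⁴ m³.
B = (4π×10⁻⁷ × 7.98 × 0.0002856) / (2 × 1.32×10⁻⁴) = 1.09×10⁻⁵ T.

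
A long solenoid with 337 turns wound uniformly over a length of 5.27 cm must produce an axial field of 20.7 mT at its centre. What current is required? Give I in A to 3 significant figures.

I ≈ 2.58 A

Inside a long solenoid B = μ₀nI with n = 6395 m⁻¹, so I = B/(μ₀n).
I = 2.07×10⁻² / (4π×10⁻⁷ × 6395) = 2.58 A.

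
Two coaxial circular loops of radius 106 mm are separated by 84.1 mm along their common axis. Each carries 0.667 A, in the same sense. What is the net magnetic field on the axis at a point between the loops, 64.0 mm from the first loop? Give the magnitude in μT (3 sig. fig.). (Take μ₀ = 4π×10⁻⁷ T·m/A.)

Each loop contributes B = μ₀IR²/[2(R²+z²)^(3/2)] on the axis, with z measured from that loop.
Loop 1 (z = 0.064 m): B₁ = 2.48×10⁻⁶ T. Loop 2 (z = 0.0201 m): B₂ = 3.75×10⁻⁶ T.
The fields add: B = B₁ + B₂ = 6.23×10⁻⁶ T.

B ≈ 6.23 μT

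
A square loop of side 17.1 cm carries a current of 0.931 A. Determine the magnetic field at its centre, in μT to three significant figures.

B ≈ 6.16 μT

Each side is a finite straight segment at perpendicular distance d = a/(2 tan(π/4)) = 0.0855 m from the centre, with end-angles ±π/4.
One side contributes B₁ = (μ₀I/4πd)·2 sin(π/4) = 1.54×10⁻⁶ T.
All 4 sides add in the same direction: B = 4 × 1.54×10⁻⁶ = 6.16×10⁻⁶ T.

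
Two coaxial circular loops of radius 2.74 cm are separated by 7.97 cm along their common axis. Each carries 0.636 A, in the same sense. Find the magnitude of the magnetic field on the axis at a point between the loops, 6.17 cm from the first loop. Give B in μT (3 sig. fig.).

Each loop contributes B = μ₀IR²/[2(R²+z²)^(3/2)] on the axis, with z measured from that loop.
Loop 1 (z = 0.0617 m): B₁ = 9.75×10⁻⁷ T. Loop 2 (z = 0.018 m): B₂ = 8.51×10⁻⁶ T.
The fields add: B = B₁ + B₂ = 9.49×10⁻⁶ T.

B ≈ 9.49 μT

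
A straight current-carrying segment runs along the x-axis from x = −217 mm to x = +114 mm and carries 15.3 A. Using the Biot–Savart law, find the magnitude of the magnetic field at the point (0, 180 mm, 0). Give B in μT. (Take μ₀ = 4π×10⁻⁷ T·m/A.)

B ≈ 11.1 μT

For a finite straight segment, B = (μ₀I/4πd)(sinθ₁ + sinθ₂), where θ₁, θ₂ are the angles from the perpendicular to each end.
The perpendicular distance is d = 0.18 m; the end-offsets along the wire are a = 0.217 m and b = 0.114 m.
sinθ₁ = 0.217/√(0.217²+0.18²) = 0.7697; sinθ₂ = 0.114/√(0.114²+0.18²) = 0.5351.
B = (4π×10⁻⁷ × 15.3) / (4π × 0.18) × (0.7697 + 0.5351) = 1.11×10⁻⁵ T.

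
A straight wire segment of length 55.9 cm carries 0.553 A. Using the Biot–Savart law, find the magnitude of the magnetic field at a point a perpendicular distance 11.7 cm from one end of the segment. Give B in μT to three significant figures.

For a finite straight segment, B = (μ₀I/4πd)(sinθ₁ + sinθ₂), where θ₁, θ₂ are the angles from the perpendicular to each end.
The perpendicular foot is at one end, so the two end-offsets along the wire are 0 and L = 0.559 m.
sinθ₁ = 0/√(0²+0.117²) = 0.0000; sinθ₂ = 0.559/√(0.559²+0.117²) = 0.9788.
B = (4π×10⁻⁷ × 0.553) / (4π × 0.117) × (0.0000 + 0.9788) = 4.63×10⁻⁷ T.

B ≈ 0.463 μT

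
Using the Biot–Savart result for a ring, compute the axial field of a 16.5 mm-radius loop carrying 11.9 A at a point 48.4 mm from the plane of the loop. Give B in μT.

B ≈ 15.2 μT

On the axis of a circular loop, B = μ₀IR² / [2(R²+z²)^(3/2)].
R² + z² = (0.0165)² + (0.0484)² = 0.002615 m², and (R²+z²)^(3/2) = 1.34×10⁻⁴ m³.
B = (4π×10⁻⁷ × 11.9 × 0.0002723) / (2 × 1.34×10⁻⁴) = 1.52×10⁻⁵ T.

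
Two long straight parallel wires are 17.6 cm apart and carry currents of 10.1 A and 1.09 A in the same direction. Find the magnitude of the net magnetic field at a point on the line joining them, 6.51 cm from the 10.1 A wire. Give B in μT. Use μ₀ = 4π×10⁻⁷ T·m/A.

Each long wire gives B = μ₀I/(2πd). Distances are d₁ = 0.0651 m and d₂ = 0.1109 m.
B₁ = 3.10×10⁻⁵ T, B₂ = 1.97×10⁻⁶ T.
Between parallel currents the two contributions point in opposite directions, so they subtract. B = |B₁ − B₂| = |3.10×10⁻⁵ − 1.97×10⁻⁶| = 2.91×10⁻⁵ T.

B ≈ 29.1 μT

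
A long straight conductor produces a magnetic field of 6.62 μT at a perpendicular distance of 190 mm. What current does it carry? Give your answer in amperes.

I ≈ 6.29 A

For a long straight wire B = μ₀I/(2πd), so I = 2πdB/μ₀.
I = 2π × 0.19 × 6.62×10⁻⁶ / (4π×10⁻⁷) = 6.29 A.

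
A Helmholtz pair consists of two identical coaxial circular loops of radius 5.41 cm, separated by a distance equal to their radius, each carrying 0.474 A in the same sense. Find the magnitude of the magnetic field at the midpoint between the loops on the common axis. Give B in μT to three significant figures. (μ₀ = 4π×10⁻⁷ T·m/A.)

Each loop contributes B = μ₀IR²/[2(R²+z²)^(3/2)] on the axis, with z measured from that loop.
Loop 1 (z = 0.02705 m): B₁ = 3.94×10⁻⁶ T. Loop 2 (z = 0.02705 m): B₂ = 3.94×10⁻⁶ T.
The fields add: B = B₁ + B₂ = 7.88×10⁻⁶ T.

B ≈ 7.88 μT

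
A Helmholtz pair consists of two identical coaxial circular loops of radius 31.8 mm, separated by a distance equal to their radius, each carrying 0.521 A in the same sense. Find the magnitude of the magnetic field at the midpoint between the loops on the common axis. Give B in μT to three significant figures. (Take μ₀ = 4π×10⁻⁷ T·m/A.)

Each loop contributes B = μ₀IR²/[2(R²+z²)^(3/2)] on the axis, with z measured from that loop.
Loop 1 (z = 0.0159 m): B₁ = 7.37×10⁻⁶ T. Loop 2 (z = 0.0159 m): B₂ = 7.37×10⁻⁶ T.
The fields add: B = B₁ + B₂ = 1.47×10⁻⁵ T.

B ≈ 14.7 μT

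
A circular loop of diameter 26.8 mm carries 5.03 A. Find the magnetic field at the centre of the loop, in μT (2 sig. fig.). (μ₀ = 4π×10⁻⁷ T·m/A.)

At the centre of a circular loop the Biot–Savart law gives B = μ₀I/(2R) (so R = 0.0134 m).
B = (4π×10⁻⁷ × 5.03) / (2 × 0.0134) = 2.36×10⁻⁴ T.

B ≈ 240 μT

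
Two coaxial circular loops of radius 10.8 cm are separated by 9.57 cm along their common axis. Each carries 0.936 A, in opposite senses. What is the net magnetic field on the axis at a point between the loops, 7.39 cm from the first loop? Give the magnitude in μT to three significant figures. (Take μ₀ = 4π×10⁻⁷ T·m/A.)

B ≈ 2.07 μT

Each loop contributes B = μ₀IR²/[2(R²+z²)^(3/2)] on the axis, with z measured from that loop.
Loop 1 (z = 0.0739 m): B₁ = 3.06×10⁻⁶ T. Loop 2 (z = 0.0218 m): B₂ = 5.13×10⁻⁶ T.
The fields oppose: B = |B₁ − B₂| = 2.07×10⁻⁶ T.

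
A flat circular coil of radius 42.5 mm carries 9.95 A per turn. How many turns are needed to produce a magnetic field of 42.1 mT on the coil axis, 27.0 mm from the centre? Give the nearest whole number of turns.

For an N-turn coil, B = Nμ₀IR²/[2(R²+z²)^(3/2)]. A single turn gives B₁ = 8.85×10⁻⁵ T with R = 0.0425 m, z = 0.027 m.
N = B/B₁ = 4.21×10⁻² / 8.85×10⁻⁵ = 475.92.

N = 476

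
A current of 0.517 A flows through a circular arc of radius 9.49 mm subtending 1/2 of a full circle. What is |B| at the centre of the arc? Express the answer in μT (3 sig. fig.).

B ≈ 17.1 μT

The Biot–Savart field of a circular arc at its centre is B = μ₀Iφ/(4πR), with φ = 3.142 rad.
B = (4π×10⁻⁷ × 0.517 × 3.142) / (4π × 0.00949) = 1.71×10⁻⁵ T.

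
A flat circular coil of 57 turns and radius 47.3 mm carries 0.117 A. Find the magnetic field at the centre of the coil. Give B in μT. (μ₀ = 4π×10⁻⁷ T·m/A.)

B ≈ 88.6 μT

For an N-turn flat coil, B = Nμ₀I/(2R) with R = 0.0473 m.
B = 57 × 1.55×10⁻⁶ T = 8.86×10⁻⁵ T.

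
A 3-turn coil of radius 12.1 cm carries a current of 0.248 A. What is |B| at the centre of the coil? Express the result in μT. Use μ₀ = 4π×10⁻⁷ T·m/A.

B ≈ 3.86 μT

For an N-turn flat coil, B = Nμ₀I/(2R) with R = 0.121 m.
B = 3 × 1.29×10⁻⁶ T = 3.86×10⁻⁶ T.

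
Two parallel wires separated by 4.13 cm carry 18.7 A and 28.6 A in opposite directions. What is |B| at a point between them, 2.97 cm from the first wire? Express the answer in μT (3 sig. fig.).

Each long wire gives B = μ₀I/(2πd). Distances are d₁ = 0.0297 m and d₂ = 0.0116 m.
B₁ = 1.26×10⁻⁴ T, B₂ = 4.93×10⁻⁴ T.
Between antiparallel currents both contributions point the same way, so they add. B = B₁ + B₂ = 1.26×10⁻⁴ + 4.93×10⁻⁴ = 6.19×10⁻⁴ T.

B ≈ 619 μT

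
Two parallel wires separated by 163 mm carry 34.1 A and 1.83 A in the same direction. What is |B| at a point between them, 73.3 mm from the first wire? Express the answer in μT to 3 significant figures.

B ≈ 89.0 μT

Each long wire gives B = μ₀I/(2πd). Distances are d₁ = 0.0733 m and d₂ = 0.0897 m.
B₁ = 9.30×10⁻⁵ T, B₂ = 4.08×10⁻⁶ T.
Between parallel currents the two contributions point in opposite directions, so they subtract. B = |B₁ − B₂| = |9.30×10⁻⁵ − 4.08×10⁻⁶| = 8.90×10⁻⁵ T.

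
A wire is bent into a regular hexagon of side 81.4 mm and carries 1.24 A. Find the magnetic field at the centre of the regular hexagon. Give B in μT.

Each side is a finite straight segment at perpendicular distance d = a/(2 tan(π/6)) = 0.07049 m from the centre, with end-angles ±π/6.
One side contributes B₁ = (μ₀I/4πd)·2 sin(π/6) = 1.76×10⁻⁶ T.
All 6 sides add in the same direction: B = 6 × 1.76×10⁻⁶ = 1.06×10⁻⁵ T.

B ≈ 10.6 μT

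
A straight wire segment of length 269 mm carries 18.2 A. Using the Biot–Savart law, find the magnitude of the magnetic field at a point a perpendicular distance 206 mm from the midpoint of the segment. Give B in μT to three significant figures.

For a finite straight segment, B = (μ₀I/4πd)(sinθ₁ + sinθ₂), where θ₁, θ₂ are the angles from the perpendicular to each end.
The perpendicular from the point meets the wire at its midpoint, so each end is L/2 = 0.1345 m away along the wire.
sinθ₁ = 0.1345/√(0.1345²+0.206²) = 0.5467; sinθ₂ = 0.1345/√(0.1345²+0.206²) = 0.5467.
B = (4π×10⁻⁷ × 18.2) / (4π × 0.206) × (0.5467 + 0.5467) = 9.66×10⁻⁶ T.

B ≈ 9.66 μT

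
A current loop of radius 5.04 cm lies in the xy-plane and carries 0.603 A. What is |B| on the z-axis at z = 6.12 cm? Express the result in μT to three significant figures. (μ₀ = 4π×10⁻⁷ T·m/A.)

B ≈ 1.93 μT

On the axis of a circular loop, B = μ₀IR² / [2(R²+z²)^(3/2)].
R² + z² = (0.0504)² + (0.0612)² = 0.006286 m², and (R²+z²)^(3/2) = 4.98×10⁻⁴ m³.
B = (4π×10⁻⁷ × 0.603 × 0.00254) / (2 × 4.98×10⁻⁴) = 1.93×10⁻⁶ T.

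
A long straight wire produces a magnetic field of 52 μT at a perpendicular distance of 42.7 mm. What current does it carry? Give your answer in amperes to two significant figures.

I ≈ 11 A

For a long straight wire B = μ₀I/(2πd), so I = 2πdB/μ₀.
I = 2π × 0.0427 × 5.20×10⁻⁵ / (4π×10⁻⁷) = 11.1 A.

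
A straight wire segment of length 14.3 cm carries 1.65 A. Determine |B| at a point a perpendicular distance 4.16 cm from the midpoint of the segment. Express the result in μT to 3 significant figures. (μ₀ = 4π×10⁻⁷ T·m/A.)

B ≈ 6.86 μT

For a finite straight segment, B = (μ₀I/4πd)(sinθ₁ + sinθ₂), where θ₁, θ₂ are the angles from the perpendicular to each end.
The perpendicular from the point meets the wire at its midpoint, so each end is L/2 = 0.0715 m away along the wire.
sinθ₁ = 0.0715/√(0.0715²+0.0416²) = 0.8643; sinθ₂ = 0.0715/√(0.0715²+0.0416²) = 0.8643.
B = (4π×10⁻⁷ × 1.65) / (4π × 0.0416) × (0.8643 + 0.8643) = 6.86×10⁻⁶ T.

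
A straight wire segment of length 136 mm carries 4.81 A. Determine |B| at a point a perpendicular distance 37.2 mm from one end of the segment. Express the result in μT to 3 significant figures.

B ≈ 12.5 μT

For a finite straight segment, B = (μ₀I/4πd)(sinθ₁ + sinθ₂), where θ₁, θ₂ are the angles from the perpendicular to each end.
The perpendicular foot is at one end, so the two end-offsets along the wire are 0 and L = 0.136 m.
sinθ₁ = 0/√(0²+0.0372²) = 0.0000; sinθ₂ = 0.136/√(0.136²+0.0372²) = 0.9646.
B = (4π×10⁻⁷ × 4.81) / (4π × 0.0372) × (0.0000 + 0.9646) = 1.25×10⁻⁵ T.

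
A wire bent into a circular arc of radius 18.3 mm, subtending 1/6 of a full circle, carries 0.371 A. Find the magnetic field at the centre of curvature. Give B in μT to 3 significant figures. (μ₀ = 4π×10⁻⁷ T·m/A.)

B ≈ 2.12 μT

The Biot–Savart field of a circular arc at its centre is B = μ₀Iφ/(4πR), with φ = 1.047 rad.
B = (4π×10⁻⁷ × 0.371 × 1.047) / (4π × 0.0183) = 2.12×10⁻⁶ T.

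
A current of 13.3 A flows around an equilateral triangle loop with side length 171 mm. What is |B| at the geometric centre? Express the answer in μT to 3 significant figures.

Each side is a finite straight segment at perpendicular distance d = a/(2 tan(π/3)) = 0.04936 m from the centre, with end-angles ±π/3.
One side contributes B₁ = (μ₀I/4πd)·2 sin(π/3) = 4.67×10⁻⁵ T.
All 3 sides add in the same direction: B = 3 × 4.67×10⁻⁵ = 1.40×10⁻⁴ T.

B ≈ 140 μT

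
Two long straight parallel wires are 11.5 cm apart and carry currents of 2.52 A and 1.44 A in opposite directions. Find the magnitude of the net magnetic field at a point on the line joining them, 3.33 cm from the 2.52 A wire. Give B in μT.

Each long wire gives B = μ₀I/(2πd). Distances are d₁ = 0.0333 m and d₂ = 0.0817 m.
B₁ = 1.51×10⁻⁵ T, B₂ = 3.53×10⁻⁶ T.
Between antiparallel currents both contributions point the same way, so they add. B = B₁ + B₂ = 1.51×10⁻⁵ + 3.53×10⁻⁶ = 1.87×10⁻⁵ T.

B ≈ 18.7 μT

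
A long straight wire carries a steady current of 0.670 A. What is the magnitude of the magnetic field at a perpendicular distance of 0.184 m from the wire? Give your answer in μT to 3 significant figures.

For an infinitely long straight wire, B = μ₀I/(2πd).
B = (4π×10⁻⁷ × 0.670) / (2π × 0.184) = 7.28×10⁻⁷ T.

B ≈ 0.728 μT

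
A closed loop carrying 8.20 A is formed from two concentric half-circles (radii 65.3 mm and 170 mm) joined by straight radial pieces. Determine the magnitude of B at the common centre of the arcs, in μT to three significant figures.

B ≈ 24.3 μT

The radial connectors point toward the centre, so dl × r̂ = 0 and they contribute nothing.
Each semicircle gives μ₀I/(4R): inner arc 3.95×10⁻⁵ T, outer arc 1.52×10⁻⁵ T.
The two arcs carry current in opposite angular senses, so their fields oppose: B = |3.95×10⁻⁵ − 1.52×10⁻⁵| = 2.43×10⁻⁵ T.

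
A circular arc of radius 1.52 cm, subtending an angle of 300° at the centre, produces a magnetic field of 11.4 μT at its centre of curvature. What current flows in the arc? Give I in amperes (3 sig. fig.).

I ≈ 0.331 A

For a circular arc, B = μ₀Iφ/(4πR) with φ in radians; here φ = 5.236 rad.
So I = 4πRB/(μ₀φ) = 4π × 0.0152 × 1.14×10⁻⁵ / (4π×10⁻⁷ × 5.236) = 0.331 A.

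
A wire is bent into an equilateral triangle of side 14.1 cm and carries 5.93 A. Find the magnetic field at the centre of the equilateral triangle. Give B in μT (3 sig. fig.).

Each side is a finite straight segment at perpendicular distance d = a/(2 tan(π/3)) = 0.0407 m from the centre, with end-angles ±π/3.
One side contributes B₁ = (μ₀I/4πd)·2 sin(π/3) = 2.52×10⁻⁵ T.
All 3 sides add in the same direction: B = 3 × 2.52×10⁻⁵ = 7.57×10⁻⁵ T.

B ≈ 75.7 μT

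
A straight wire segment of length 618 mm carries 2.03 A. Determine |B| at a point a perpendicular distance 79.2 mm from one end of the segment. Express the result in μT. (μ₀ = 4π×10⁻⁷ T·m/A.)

B ≈ 2.54 μT

For a finite straight segment, B = (μ₀I/4πd)(sinθ₁ + sinθ₂), where θ₁, θ₂ are the angles from the perpendicular to each end.
The perpendicular foot is at one end, so the two end-offsets along the wire are 0 and L = 0.618 m.
sinθ₁ = 0/√(0²+0.0792²) = 0.0000; sinθ₂ = 0.618/√(0.618²+0.0792²) = 0.9919.
B = (4π×10⁻⁷ × 2.03) / (4π × 0.0792) × (0.0000 + 0.9919) = 2.54×10⁻⁶ T.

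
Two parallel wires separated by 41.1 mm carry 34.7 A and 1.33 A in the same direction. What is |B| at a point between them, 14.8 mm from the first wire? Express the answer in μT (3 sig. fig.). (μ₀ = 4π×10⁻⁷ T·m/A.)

Each long wire gives B = μ₀I/(2πd). Distances are d₁ = 0.0148 m and d₂ = 0.0263 m.
B₁ = 4.69×10⁻⁴ T, B₂ = 1.01×10⁻⁵ T.
Between parallel currents the two contributions point in opposite directions, so they subtract. B = |B₁ − B₂| = |4.69×10⁻⁴ − 1.01×10⁻⁵| = 4.59×10⁻⁴ T.

B ≈ 459 μT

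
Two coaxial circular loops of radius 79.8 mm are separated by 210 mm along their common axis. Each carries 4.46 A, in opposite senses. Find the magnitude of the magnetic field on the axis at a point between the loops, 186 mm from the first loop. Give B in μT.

B ≈ 28.7 μT

Each loop contributes B = μ₀IR²/[2(R²+z²)^(3/2)] on the axis, with z measured from that loop.
Loop 1 (z = 0.186 m): B₁ = 2.15×10⁻⁶ T. Loop 2 (z = 0.024 m): B₂ = 3.08×10⁻⁵ T.
The fields oppose: B = |B₁ − B₂| = 2.87×10⁻⁵ T.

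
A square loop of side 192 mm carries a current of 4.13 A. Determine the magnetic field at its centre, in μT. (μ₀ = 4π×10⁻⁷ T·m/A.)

Each side is a finite straight segment at perpendicular distance d = a/(2 tan(π/4)) = 0.096 m from the centre, with end-angles ±π/4.
One side contributes B₁ = (μ₀I/4πd)·2 sin(π/4) = 6.08×10⁻⁶ T.
All 4 sides add in the same direction: B = 4 × 6.08×10⁻⁶ = 2.43×10⁻⁵ T.

B ≈ 24.3 μT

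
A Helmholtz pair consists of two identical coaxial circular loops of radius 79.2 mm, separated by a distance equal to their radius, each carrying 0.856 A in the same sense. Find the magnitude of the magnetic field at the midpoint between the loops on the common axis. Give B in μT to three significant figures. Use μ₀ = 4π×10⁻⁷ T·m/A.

Each loop contributes B = μ₀IR²/[2(R²+z²)^(3/2)] on the axis, with z measured from that loop.
Loop 1 (z = 0.0396 m): B₁ = 4.86×10⁻⁶ T. Loop 2 (z = 0.0396 m): B₂ = 4.86×10⁻⁶ T.
The fields add: B = B₁ + B₂ = 9.72×10⁻⁶ T.

B ≈ 9.72 μT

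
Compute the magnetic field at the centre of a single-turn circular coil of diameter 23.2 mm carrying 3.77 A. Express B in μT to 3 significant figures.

At the centre of a circular loop the Biot–Savart law gives B = μ₀I/(2R) (so R = 0.0116 m).
B = (4π×10⁻⁷ × 3.77) / (2 × 0.0116) = 2.04×10⁻⁴ T.

B ≈ 204 μT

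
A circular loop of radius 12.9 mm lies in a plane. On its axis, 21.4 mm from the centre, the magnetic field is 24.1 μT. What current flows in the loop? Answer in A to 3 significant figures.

I ≈ 3.60 A

On the axis of a loop, B = μ₀IR²/[2(R²+z²)^(3/2)], so I = 2B(R²+z²)^(3/2)/(μ₀R²).
R² + z² = 0.0001664 + 0.000458 = 0.0006244 m²; raised to 3/2 gives 1.56×10⁻⁵ m³.
I = 2 × 2.41×10⁻⁵ × 1.56×10⁻⁵ / (1.26×10⁻⁶ × 0.0001664) = 3.60 A.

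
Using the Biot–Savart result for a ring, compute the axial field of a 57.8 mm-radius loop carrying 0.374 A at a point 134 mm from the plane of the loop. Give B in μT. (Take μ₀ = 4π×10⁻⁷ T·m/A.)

B ≈ 0.253 μT

On the axis of a circular loop, B = μ₀IR² / [2(R²+z²)^(3/2)].
R² + z² = (0.0578)² + (0.134)² = 0.0213 m², and (R²+z²)^(3/2) = 3.11×10⁻³ m³.
B = (4π×10⁻⁷ × 0.374 × 0.003341) / (2 × 3.11×10⁻³) = 2.53×10⁻⁷ T.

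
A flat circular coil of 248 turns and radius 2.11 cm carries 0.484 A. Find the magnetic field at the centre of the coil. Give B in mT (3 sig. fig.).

B ≈ 3.57 mT

For an N-turn flat coil, B = Nμ₀I/(2R) with R = 0.0211 m.
B = 248 × 1.44×10⁻⁵ T = 3.57×10⁻³ T.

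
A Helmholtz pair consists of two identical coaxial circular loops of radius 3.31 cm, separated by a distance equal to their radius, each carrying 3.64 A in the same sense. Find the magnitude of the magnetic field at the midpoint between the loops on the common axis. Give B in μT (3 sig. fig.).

Each loop contributes B = μ₀IR²/[2(R²+z²)^(3/2)] on the axis, with z measured from that loop.
Loop 1 (z = 0.01655 m): B₁ = 4.94×10⁻⁵ T. Loop 2 (z = 0.01655 m): B₂ = 4.94×10⁻⁵ T.
The fields add: B = B₁ + B₂ = 9.89×10⁻⁵ T.

B ≈ 98.9 μT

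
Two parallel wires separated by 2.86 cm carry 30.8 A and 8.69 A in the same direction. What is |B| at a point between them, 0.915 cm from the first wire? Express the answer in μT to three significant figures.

Each long wire gives B = μ₀I/(2πd). Distances are d₁ = 0.00915 m and d₂ = 0.01945 m.
B₁ = 6.73×10⁻⁴ T, B₂ = 8.94×10⁻⁵ T.
Between parallel currents the two contributions point in opposite directions, so they subtract. B = |B₁ − B₂| = |6.73×10⁻⁴ − 8.94×10⁻⁵| = 5.84×10⁻⁴ T.

B ≈ 584 μT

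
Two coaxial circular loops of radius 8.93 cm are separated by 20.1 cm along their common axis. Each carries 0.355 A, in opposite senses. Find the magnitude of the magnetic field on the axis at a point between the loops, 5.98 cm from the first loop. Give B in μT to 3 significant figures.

B ≈ 1.05 μT

Each loop contributes B = μ₀IR²/[2(R²+z²)^(3/2)] on the axis, with z measured from that loop.
Loop 1 (z = 0.0598 m): B₁ = 1.43×10⁻⁶ T. Loop 2 (z = 0.1412 m): B₂ = 3.81×10⁻⁷ T.
The fields oppose: B = |B₁ − B₂| = 1.05×10⁻⁶ T.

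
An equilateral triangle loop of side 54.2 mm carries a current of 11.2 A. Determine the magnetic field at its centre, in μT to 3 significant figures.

B ≈ 372 μT

Each side is a finite straight segment at perpendicular distance d = a/(2 tan(π/3)) = 0.01565 m from the centre, with end-angles ±π/3.
One side contributes B₁ = (μ₀I/4πd)·2 sin(π/3) = 1.24×10⁻⁴ T.
All 3 sides add in the same direction: B = 3 × 1.24×10⁻⁴ = 3.72×10⁻⁴ T.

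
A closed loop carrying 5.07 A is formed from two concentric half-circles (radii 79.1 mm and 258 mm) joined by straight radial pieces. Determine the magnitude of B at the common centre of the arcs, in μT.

B ≈ 14.0 μT

The radial connectors point toward the centre, so dl × r̂ = 0 and they contribute nothing.
Each semicircle gives μ₀I/(4R): inner arc 2.01×10⁻⁵ T, outer arc 6.17×10⁻⁶ T.
The two arcs carry current in opposite angular senses, so their fields oppose: B = |2.01×10⁻⁵ − 6.17×10⁻⁶| = 1.40×10⁻⁵ T.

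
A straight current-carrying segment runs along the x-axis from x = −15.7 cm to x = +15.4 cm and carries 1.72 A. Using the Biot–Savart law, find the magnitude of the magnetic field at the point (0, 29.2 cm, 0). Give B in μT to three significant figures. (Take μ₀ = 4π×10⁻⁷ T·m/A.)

For a finite straight segment, B = (μ₀I/4πd)(sinθ₁ + sinθ₂), where θ₁, θ₂ are the angles from the perpendicular to each end.
The perpendicular distance is d = 0.292 m; the end-offsets along the wire are a = 0.157 m and b = 0.154 m.
sinθ₁ = 0.157/√(0.157²+0.292²) = 0.4736; sinθ₂ = 0.154/√(0.154²+0.292²) = 0.4665.
B = (4π×10⁻⁷ × 1.72) / (4π × 0.292) × (0.4736 + 0.4665) = 5.54×10⁻⁷ T.

B ≈ 0.554 μT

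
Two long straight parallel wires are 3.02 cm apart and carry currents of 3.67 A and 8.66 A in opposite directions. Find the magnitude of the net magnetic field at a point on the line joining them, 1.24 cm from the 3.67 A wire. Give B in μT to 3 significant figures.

B ≈ 156 μT

Each long wire gives B = μ₀I/(2πd). Distances are d₁ = 0.0124 m and d₂ = 0.0178 m.
B₁ = 5.92×10⁻⁵ T, B₂ = 9.73×10⁻⁵ T.
Between antiparallel currents both contributions point the same way, so they add. B = B₁ + B₂ = 5.92×10⁻⁵ + 9.73×10⁻⁵ = 1.56×10⁻⁴ T.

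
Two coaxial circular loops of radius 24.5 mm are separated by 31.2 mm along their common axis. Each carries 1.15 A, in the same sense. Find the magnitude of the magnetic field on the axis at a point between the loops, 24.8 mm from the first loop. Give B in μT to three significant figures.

Each loop contributes B = μ₀IR²/[2(R²+z²)^(3/2)] on the axis, with z measured from that loop.
Loop 1 (z = 0.0248 m): B₁ = 1.02×10⁻⁵ T. Loop 2 (z = 0.0064 m): B₂ = 2.67×10⁻⁵ T.
The fields add: B = B₁ + B₂ = 3.69×10⁻⁵ T.

B ≈ 36.9 μT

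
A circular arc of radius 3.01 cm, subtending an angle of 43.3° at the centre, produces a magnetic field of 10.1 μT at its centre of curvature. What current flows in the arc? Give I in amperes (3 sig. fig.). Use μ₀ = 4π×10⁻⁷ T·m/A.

I ≈ 4.02 A

For a circular arc, B = μ₀Iφ/(4πR) with φ in radians; here φ = 0.7557 rad.
So I = 4πRB/(μ₀φ) = 4π × 0.0301 × 1.01×10⁻⁵ / (4π×10⁻⁷ × 0.7557) = 4.02 A.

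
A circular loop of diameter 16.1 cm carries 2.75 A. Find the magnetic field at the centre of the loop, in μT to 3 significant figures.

B ≈ 21.5 μT

At the centre of a circular loop the Biot–Savart law gives B = μ₀I/(2R) (so R = 0.0805 m).
B = (4π×10⁻⁷ × 2.75) / (2 × 0.0805) = 2.15×10⁻⁵ T.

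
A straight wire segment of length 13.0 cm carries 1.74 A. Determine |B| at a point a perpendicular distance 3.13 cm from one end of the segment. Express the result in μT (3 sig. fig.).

B ≈ 5.40 μT

For a finite straight segment, B = (μ₀I/4πd)(sinθ₁ + sinθ₂), where θ₁, θ₂ are the angles from the perpendicular to each end.
The perpendicular foot is at one end, so the two end-offsets along the wire are 0 and L = 0.13 m.
sinθ₁ = 0/√(0²+0.0313²) = 0.0000; sinθ₂ = 0.13/√(0.13²+0.0313²) = 0.9722.
B = (4π×10⁻⁷ × 1.74) / (4π × 0.0313) × (0.0000 + 0.9722) = 5.40×10⁻⁶ T.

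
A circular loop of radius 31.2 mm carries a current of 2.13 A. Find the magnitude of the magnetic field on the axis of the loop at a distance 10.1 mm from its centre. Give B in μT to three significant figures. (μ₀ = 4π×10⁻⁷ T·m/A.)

B ≈ 36.9 μT

On the axis of a circular loop, B = μ₀IR² / [2(R²+z²)^(3/2)].
R² + z² = (0.0312)² + (0.0101)² = 0.001075 m², and (R²+z²)^(3/2) = 3.53×10⁻⁵ m³.
B = (4π×10⁻⁷ × 2.13 × 0.0009734) / (2 × 3.53×10⁻⁵) = 3.69×10⁻⁵ T.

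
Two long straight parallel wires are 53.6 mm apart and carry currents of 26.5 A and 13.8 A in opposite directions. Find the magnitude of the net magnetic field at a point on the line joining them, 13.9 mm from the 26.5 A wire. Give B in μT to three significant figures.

B ≈ 451 μT

Each long wire gives B = μ₀I/(2πd). Distances are d₁ = 0.0139 m and d₂ = 0.0397 m.
B₁ = 3.81×10⁻⁴ T, B₂ = 6.95×10⁻⁵ T.
Between antiparallel currents both contributions point the same way, so they add. B = B₁ + B₂ = 3.81×10⁻⁴ + 6.95×10⁻⁵ = 4.51×10⁻⁴ T.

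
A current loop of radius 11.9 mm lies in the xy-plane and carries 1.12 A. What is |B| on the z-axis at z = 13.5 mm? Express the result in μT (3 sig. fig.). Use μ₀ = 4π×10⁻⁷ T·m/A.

B ≈ 17.1 μT

On the axis of a circular loop, B = μ₀IR² / [2(R²+z²)^(3/2)].
R² + z² = (0.0119)² + (0.0135)² = 0.0003239 m², and (R²+z²)^(3/2) = 5.83×10⁻⁶ m³.
B = (4π×10⁻⁷ × 1.12 × 0.0001416) / (2 × 5.83×10⁻⁶) = 1.71×10⁻⁵ T.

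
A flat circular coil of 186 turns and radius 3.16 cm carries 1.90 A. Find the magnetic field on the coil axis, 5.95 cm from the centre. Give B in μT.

B ≈ 725 μT

For an N-turn flat coil, B = Nμ₀IR²/[2(R²+z²)^(3/2)] with R = 0.0316 m, z = 0.0595 m.
B = 186 × 3.90×10⁻⁶ T = 7.25×10⁻⁴ T.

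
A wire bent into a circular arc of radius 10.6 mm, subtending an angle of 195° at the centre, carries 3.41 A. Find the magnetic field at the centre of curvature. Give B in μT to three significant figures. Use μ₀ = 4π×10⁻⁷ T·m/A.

B ≈ 109 μT

The Biot–Savart field of a circular arc at its centre is B = μ₀Iφ/(4πR), with φ = 3.403 rad.
B = (4π×10⁻⁷ × 3.41 × 3.403) / (4π × 0.0106) = 1.09×10⁻⁴ T.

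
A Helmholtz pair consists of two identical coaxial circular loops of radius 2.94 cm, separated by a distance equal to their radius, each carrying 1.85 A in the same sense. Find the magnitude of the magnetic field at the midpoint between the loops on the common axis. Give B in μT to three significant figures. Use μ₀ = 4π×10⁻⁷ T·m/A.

B ≈ 56.6 μT

Each loop contributes B = μ₀IR²/[2(R²+z²)^(3/2)] on the axis, with z measured from that loop.
Loop 1 (z = 0.0147 m): B₁ = 2.83×10⁻⁵ T. Loop 2 (z = 0.0147 m): B₂ = 2.83×10⁻⁵ T.
The fields add: B = B₁ + B₂ = 5.66×10⁻⁵ T.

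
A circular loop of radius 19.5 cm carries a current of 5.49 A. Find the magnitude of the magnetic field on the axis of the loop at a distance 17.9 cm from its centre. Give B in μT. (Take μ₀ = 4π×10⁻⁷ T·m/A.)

B ≈ 7.07 μT

On the axis of a circular loop, B = μ₀IR² / [2(R²+z²)^(3/2)].
R² + z² = (0.195)² + (0.179)² = 0.07007 m², and (R²+z²)^(3/2) = 1.85×10⁻² m³.
B = (4π×10⁻⁷ × 5.49 × 0.03803) / (2 × 1.85×10⁻²) = 7.07×10⁻⁶ T.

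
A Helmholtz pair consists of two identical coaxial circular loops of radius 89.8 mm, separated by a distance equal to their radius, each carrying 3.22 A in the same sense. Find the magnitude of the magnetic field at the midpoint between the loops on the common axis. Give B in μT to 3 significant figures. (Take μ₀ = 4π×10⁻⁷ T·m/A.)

Each loop contributes B = μ₀IR²/[2(R²+z²)^(3/2)] on the axis, with z measured from that loop.
Loop 1 (z = 0.0449 m): B₁ = 1.61×10⁻⁵ T. Loop 2 (z = 0.0449 m): B₂ = 1.61×10⁻⁵ T.
The fields add: B = B₁ + B₂ = 3.22×10⁻⁵ T.

B ≈ 32.2 μT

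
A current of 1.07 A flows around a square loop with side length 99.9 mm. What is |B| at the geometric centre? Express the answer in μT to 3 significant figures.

Each side is a finite straight segment at perpendicular distance d = a/(2 tan(π/4)) = 0.04995 m from the centre, with end-angles ±π/4.
One side contributes B₁ = (μ₀I/4πd)·2 sin(π/4) = 3.03×10⁻⁶ T.
All 4 sides add in the same direction: B = 4 × 3.03×10⁻⁶ = 1.21×10⁻⁵ T.

B ≈ 12.1 μT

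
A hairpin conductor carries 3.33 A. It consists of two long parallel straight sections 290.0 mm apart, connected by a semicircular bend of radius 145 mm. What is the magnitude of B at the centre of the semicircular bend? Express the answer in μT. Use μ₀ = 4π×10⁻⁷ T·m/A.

The semicircular arc contributes B_arc = μ₀I·π/(4πR) = μ₀I/(4R) = 7.21×10⁻⁶ T.
Each semi-infinite lead is at perpendicular distance R = 0.145 m from the centre, with the perpendicular foot at its near end, so it contributes μ₀I/(4πR); both point the same way, together 4.59×10⁻⁶ T.
Arc and leads all point the same direction: B = 7.21×10⁻⁶ + 4.59×10⁻⁶ = 1.18×10⁻⁵ T.

B ≈ 11.8 μT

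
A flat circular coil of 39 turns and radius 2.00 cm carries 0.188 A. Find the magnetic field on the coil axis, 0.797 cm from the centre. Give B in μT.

For an N-turn flat coil, B = Nμ₀IR²/[2(R²+z²)^(3/2)] with R = 0.02 m, z = 0.00797 m.
B = 39 × 4.73×10⁻⁶ T = 1.85×10⁻⁴ T.

B ≈ 185 μT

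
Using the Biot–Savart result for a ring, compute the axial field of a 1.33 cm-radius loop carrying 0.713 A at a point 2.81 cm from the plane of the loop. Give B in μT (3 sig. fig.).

On the axis of a circular loop, B = μ₀IR² / [2(R²+z²)^(3/2)].
R² + z² = (0.0133)² + (0.0281)² = 0.0009665 m², and (R²+z²)^(3/2) = 3.00×10⁻⁵ m³.
B = (4π×10⁻⁷ × 0.713 × 0.0001769) / (2 × 3.00×10⁻⁵) = 2.64×10⁻⁶ T.

B ≈ 2.64 μT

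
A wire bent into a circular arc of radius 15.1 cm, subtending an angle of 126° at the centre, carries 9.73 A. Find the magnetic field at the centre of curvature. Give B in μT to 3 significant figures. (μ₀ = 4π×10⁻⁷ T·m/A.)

B ≈ 14.2 μT

The Biot–Savart field of a circular arc at its centre is B = μ₀Iφ/(4πR), with φ = 2.199 rad.
B = (4π×10⁻⁷ × 9.73 × 2.199) / (4π × 0.151) = 1.42×10⁻⁵ T.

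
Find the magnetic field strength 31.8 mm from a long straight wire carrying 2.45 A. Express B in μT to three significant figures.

For an infinitely long straight wire, B = μ₀I/(2πd).
B = (4π×10⁻⁷ × 2.45) / (2π × 0.0318) = 1.54×10⁻⁵ T.

B ≈ 15.4 μT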